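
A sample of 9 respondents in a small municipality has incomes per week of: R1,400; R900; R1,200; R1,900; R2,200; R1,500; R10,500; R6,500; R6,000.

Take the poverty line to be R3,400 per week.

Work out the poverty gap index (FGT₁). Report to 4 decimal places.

Poor units: R900, R1,200, R1,400, R1,500, R1,900, R2,200 (q = 6 of N = 9).
Normalized shortfalls: (3400−900)/3400 = 0.7353; (3400−1200)/3400 = 0.6471; (3400−1400)/3400 = 0.5882; (3400−1500)/3400 = 0.5588; (3400−1900)/3400 = 0.4412; (3400−2200)/3400 = 0.3529.
Sum of shortfalls = 3.323529; P₁ averages over all N: 3.323529 / 9 = 0.3693.

0.3693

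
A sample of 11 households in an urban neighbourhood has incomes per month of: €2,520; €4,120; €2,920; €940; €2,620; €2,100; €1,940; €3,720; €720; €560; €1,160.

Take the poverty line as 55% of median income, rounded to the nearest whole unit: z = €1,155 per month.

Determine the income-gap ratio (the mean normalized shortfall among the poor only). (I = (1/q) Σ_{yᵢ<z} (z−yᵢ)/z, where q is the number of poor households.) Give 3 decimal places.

0.359

Poor units: €560, €720, €940 (q = 3 of N = 11).
Shortfall ratios (z−y)/z: 0.5152, 0.3766, 0.1861; sum = 1.077922.
The income-gap ratio divides by q (the poor only): 1.077922 / 3 = 0.359.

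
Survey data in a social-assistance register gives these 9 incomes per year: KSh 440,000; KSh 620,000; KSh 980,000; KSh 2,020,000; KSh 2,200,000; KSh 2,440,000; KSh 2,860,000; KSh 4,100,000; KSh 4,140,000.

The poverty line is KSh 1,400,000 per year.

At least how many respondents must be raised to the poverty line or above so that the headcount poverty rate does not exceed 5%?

3

3 of the 9 respondents are poor, so H = 3/9 = 0.333.
A headcount ratio of at most 5% allows at most ⌊0.05 × 9⌋ = 0 poor respondents.
So at least 3 − 0 = 3 must be lifted.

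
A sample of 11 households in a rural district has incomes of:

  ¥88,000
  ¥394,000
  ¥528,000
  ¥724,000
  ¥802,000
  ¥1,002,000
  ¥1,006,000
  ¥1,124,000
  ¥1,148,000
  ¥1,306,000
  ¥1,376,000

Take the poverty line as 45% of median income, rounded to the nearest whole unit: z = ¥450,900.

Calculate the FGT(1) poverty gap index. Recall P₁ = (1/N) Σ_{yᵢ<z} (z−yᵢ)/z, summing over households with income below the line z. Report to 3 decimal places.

0.085

Below the line: ¥88,000, ¥394,000 (q = 2 of N = 11).
Relative gaps: (450900−88000)/450900 = 0.8048; (450900−394000)/450900 = 0.1262.
Sum of shortfalls = 0.931027; P₁ averages over all N: 0.931027 / 11 = 0.085.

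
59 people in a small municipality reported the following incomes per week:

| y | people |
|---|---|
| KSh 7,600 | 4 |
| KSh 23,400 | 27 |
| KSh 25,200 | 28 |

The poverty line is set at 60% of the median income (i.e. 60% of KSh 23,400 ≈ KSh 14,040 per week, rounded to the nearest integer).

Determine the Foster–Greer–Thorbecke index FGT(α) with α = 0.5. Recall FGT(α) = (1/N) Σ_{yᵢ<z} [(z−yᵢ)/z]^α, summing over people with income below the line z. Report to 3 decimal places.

0.046

Below the line: 4×KSh 7,600 (q = 4 of N = 59).
Relative gaps: (14040−7600)/14040 = 0.4587 (×4).
Raised to α = 0.5: 0.67727 (×4).
Sum = 2.709065; FGT(0.5) = 2.709065 / 59 = 0.046.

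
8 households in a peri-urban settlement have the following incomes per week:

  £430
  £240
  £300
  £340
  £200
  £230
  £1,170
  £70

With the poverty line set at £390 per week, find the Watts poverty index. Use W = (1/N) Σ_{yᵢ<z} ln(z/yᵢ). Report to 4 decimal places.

Incomes under z: £70, £200, £230, £240, £300, £340 (q = 6 of N = 8).
Log shortfalls: ln(390/70) = 1.7177; ln(390/200) = 0.6678; ln(390/230) = 0.5281; ln(390/240) = 0.4855; ln(390/300) = 0.2624; ln(390/340) = 0.1372.
W = 3.798622 / 8 = 0.4748.

0.4748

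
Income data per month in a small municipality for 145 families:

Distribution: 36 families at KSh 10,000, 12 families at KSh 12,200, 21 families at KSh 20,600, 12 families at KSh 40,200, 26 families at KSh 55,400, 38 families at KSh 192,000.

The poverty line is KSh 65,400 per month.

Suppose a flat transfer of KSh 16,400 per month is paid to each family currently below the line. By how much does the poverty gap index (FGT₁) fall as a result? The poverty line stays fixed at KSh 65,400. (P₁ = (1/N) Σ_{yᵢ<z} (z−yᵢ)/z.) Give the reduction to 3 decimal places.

0.167

Before: below the line — 36×KSh 10,000, 12×KSh 12,200, 21×KSh 20,600, 12×KSh 40,200, 26×KSh 55,400; poverty gap index (FGT₁) = 0.43615.
After the KSh 16,400 transfer: below the line — 36×KSh 26,400, 12×KSh 28,600, 21×KSh 37,000, 12×KSh 56,600; poverty gap index (FGT₁) = 0.26865.
Reduction = 0.43615 − 0.26865 = 0.167.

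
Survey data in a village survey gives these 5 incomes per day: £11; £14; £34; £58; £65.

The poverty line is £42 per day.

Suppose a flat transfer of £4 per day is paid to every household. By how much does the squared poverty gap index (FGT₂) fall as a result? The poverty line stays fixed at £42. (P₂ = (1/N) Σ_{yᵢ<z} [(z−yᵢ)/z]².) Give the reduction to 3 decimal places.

0.055

Before: below the line — £11, £14, £34; squared poverty gap index (FGT₂) = 0.20510.
After the £4 transfer: below the line — £15, £18, £38; squared poverty gap index (FGT₂) = 0.14977.
Reduction = 0.20510 − 0.14977 = 0.055.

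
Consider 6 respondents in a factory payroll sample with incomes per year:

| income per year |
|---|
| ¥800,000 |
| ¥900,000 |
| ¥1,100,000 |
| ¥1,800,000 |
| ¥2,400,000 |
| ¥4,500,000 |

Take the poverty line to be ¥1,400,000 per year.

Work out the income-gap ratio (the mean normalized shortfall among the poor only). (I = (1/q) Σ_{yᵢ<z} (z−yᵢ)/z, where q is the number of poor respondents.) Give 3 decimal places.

0.333

Poor units: ¥800,000, ¥900,000, ¥1,100,000 (q = 3 of N = 6).
Shortfall ratios (z−y)/z: 0.4286, 0.3571, 0.2143; sum = 1.000000.
The income-gap ratio divides by q (the poor only): 1.000000 / 3 = 0.333.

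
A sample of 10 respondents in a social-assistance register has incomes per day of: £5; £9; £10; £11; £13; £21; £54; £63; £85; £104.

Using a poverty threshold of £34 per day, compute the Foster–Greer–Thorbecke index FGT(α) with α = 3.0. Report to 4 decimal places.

Incomes under z: £5, £9, £10, £11, £13, £21 (q = 6 of N = 10).
Gap ratios (z−y)/z: (34−5)/34 = 0.8529; (34−9)/34 = 0.7353; (34−10)/34 = 0.7059; (34−11)/34 = 0.6765; (34−13)/34 = 0.6176; (34−21)/34 = 0.3824.
Raised to α = 3.0: 0.62052; 0.39754; 0.35172; 0.30956; 0.23562; 0.05590.
Sum = 1.970868; FGT(3.0) = 1.970868 / 10 = 0.1971.

0.1971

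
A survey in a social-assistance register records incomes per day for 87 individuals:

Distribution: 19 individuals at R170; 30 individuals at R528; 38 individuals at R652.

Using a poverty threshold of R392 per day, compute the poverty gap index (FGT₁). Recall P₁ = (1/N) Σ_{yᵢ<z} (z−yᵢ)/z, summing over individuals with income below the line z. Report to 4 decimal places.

Below z: 19×R170 (q = 19 of N = 87).
Relative gaps: (392−170)/392 = 0.5663 (×19).
Σ = 10.760204. Dividing by the full population N = 87 gives P₁ = 0.1237.

0.1237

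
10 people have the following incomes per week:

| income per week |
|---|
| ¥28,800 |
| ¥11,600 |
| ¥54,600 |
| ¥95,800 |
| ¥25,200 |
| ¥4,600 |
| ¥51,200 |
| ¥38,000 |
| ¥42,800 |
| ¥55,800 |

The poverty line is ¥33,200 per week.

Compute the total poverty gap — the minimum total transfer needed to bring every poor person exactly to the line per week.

¥62,600

Below the line: ¥4,600, ¥11,600, ¥25,200, ¥28,800 (q = 4 of N = 10).
Individual gaps: 33200−4600 = 28600; 33200−11600 = 21600; 33200−25200 = 8000; 33200−28800 = 4400.
Aggregate gap = ¥62,600.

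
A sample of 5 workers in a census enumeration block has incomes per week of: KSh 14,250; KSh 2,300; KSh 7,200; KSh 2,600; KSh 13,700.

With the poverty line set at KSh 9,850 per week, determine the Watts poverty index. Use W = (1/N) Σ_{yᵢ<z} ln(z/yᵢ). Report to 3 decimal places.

0.620

Incomes under z: KSh 2,300, KSh 2,600, KSh 7,200 (q = 3 of N = 5).
Log shortfalls: ln(9850/2300) = 1.4546; ln(9850/2600) = 1.3320; ln(9850/7200) = 0.3134.
W = 3.099913 / 5 = 0.620.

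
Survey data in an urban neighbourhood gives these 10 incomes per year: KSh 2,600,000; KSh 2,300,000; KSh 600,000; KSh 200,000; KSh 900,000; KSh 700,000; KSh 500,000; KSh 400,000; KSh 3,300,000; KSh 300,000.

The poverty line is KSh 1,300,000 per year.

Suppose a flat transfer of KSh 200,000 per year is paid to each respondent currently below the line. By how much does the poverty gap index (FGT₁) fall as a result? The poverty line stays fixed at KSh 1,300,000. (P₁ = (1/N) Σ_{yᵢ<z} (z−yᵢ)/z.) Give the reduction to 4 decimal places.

0.1077

Before: below the line — KSh 200,000, KSh 300,000, KSh 400,000, KSh 500,000, KSh 600,000, KSh 700,000, KSh 900,000; poverty gap index (FGT₁) = 0.423077.
After the KSh 200,000 transfer: below the line — KSh 400,000, KSh 500,000, KSh 600,000, KSh 700,000, KSh 800,000, KSh 900,000, KSh 1,100,000; poverty gap index (FGT₁) = 0.315385.
Reduction = 0.423077 − 0.315385 = 0.1077.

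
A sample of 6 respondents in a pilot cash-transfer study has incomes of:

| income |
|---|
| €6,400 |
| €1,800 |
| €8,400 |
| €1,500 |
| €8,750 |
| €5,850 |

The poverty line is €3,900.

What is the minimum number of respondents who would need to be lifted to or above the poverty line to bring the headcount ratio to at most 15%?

2

2 of the 6 respondents are poor, so H = 2/6 = 0.333.
A headcount ratio of at most 15% allows at most ⌊0.15 × 6⌋ = 0 poor respondents.
So at least 2 − 0 = 2 must be lifted.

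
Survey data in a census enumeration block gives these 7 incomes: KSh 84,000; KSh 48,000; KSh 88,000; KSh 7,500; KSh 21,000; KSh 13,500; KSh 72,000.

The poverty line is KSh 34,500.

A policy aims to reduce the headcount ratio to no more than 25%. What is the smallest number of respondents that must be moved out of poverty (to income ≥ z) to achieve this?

Currently q = 3 of N = 7 are below the line (H = 0.429).
A headcount ratio of at most 25% allows at most ⌊0.25 × 7⌋ = 1 poor respondents.
So at least 3 − 1 = 2 must be lifted.

2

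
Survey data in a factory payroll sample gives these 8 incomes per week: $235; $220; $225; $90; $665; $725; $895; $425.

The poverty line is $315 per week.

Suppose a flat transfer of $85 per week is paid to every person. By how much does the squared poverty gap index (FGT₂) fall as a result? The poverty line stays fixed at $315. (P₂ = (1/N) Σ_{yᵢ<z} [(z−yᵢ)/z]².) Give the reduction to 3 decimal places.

0.069

Before: below the line — $90, $220, $225, $235; squared poverty gap index (FGT₂) = 0.09341.
After the $85 transfer: below the line — $175, $305, $310; squared poverty gap index (FGT₂) = 0.02485.
Reduction = 0.09341 − 0.02485 = 0.069.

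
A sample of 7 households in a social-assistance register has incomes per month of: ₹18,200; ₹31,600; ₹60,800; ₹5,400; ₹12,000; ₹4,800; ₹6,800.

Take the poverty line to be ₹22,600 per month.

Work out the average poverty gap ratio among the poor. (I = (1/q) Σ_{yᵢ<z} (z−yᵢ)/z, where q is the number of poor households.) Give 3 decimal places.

Poor units: ₹4,800, ₹5,400, ₹6,800, ₹12,000, ₹18,200 (q = 5 of N = 7).
Relative gaps: 0.7876, 0.7611, 0.6991, 0.4690, 0.1947; sum = 2.911504.
I averages over the q = 5 poor units only: 2.911504 / 5 = 0.582.

0.582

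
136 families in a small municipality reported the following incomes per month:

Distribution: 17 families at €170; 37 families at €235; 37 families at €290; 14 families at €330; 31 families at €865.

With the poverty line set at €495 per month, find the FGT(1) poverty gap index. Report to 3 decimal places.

0.372

Poor units: 17×€170, 37×€235, 37×€290, 14×€330 (q = 105 of N = 136).
Shortfall ratios: (495−170)/495 = 0.6566 (×17); (495−235)/495 = 0.5253 (×37); (495−290)/495 = 0.4141 (×37); (495−330)/495 = 0.3333 (×14).
Sum of shortfalls = 50.585859; P₁ averages over all N: 50.585859 / 136 = 0.372.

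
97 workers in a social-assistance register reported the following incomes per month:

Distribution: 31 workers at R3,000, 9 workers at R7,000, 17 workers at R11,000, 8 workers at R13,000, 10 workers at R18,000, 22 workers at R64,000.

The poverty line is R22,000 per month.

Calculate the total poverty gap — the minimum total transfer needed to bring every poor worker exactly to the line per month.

R1,023,000

Below z: 31×R3,000, 9×R7,000, 17×R11,000, 8×R13,000, 10×R18,000 (q = 75 of N = 97).
Individual gaps: 31×(22000−3000) = 589000; 9×(22000−7000) = 135000; 17×(22000−11000) = 187000; 8×(22000−13000) = 72000; 10×(22000−18000) = 40000.
Aggregate gap = R1,023,000.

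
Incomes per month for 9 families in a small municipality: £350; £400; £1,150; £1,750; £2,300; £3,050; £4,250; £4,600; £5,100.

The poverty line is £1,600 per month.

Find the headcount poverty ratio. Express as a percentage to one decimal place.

3 of the 9 families have income below £1,600.
H = 3/9 = 33.3%.

33.3%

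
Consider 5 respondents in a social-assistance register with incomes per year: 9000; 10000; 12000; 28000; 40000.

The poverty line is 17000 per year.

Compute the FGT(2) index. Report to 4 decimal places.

Poor units: 9000, 10000, 12000 (q = 3 of N = 5).
Normalized shortfalls: (17000−9000)/17000 = 0.4706; (17000−10000)/17000 = 0.4118; (17000−12000)/17000 = 0.2941.
Squared: 0.2215; 0.1696; 0.0865.
Sum = 0.477509; P₂ = 0.477509 / 5 = 0.0955.

0.0955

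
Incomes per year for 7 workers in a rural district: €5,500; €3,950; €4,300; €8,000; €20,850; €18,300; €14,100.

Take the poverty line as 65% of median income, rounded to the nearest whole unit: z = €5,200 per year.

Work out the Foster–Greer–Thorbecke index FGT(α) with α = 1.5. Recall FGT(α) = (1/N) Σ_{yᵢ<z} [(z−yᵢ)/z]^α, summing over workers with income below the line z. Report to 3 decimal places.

Below z: €3,950, €4,300 (q = 2 of N = 7).
Gap ratios (z−y)/z: (5200−3950)/5200 = 0.2404; (5200−4300)/5200 = 0.1731.
Raised to α = 1.5: 0.11786; 0.07200.
Sum = 0.189863; FGT(1.5) = 0.189863 / 7 = 0.027.

0.027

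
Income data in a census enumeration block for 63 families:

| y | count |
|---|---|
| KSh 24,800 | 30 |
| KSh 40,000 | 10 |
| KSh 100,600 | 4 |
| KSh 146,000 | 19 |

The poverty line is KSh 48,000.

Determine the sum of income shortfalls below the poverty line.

Incomes under z: 30×KSh 24,800, 10×KSh 40,000 (q = 40 of N = 63).
Individual gaps: 30×(48000−24800) = 696000; 10×(48000−40000) = 80000.
Aggregate gap = KSh 776,000.

KSh 776,000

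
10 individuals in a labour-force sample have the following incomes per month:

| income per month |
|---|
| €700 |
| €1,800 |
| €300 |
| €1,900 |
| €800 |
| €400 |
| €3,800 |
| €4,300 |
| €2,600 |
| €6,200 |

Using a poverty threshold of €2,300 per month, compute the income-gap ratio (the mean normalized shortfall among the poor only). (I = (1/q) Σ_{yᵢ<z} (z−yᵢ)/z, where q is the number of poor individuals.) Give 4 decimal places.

0.5725

Below z: €300, €400, €700, €800, €1,800, €1,900 (q = 6 of N = 10).
Relative gaps: 0.8696, 0.8261, 0.6957, 0.6522, 0.2174, 0.1739; sum = 3.434783.
I averages over the q = 6 poor units only: 3.434783 / 6 = 0.5725.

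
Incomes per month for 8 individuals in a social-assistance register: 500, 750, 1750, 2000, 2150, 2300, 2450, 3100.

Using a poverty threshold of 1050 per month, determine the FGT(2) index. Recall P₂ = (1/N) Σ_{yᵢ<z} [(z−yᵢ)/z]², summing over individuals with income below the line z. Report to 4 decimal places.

Below the line: 500, 750 (q = 2 of N = 8).
Shortfall ratios: (1050−500)/1050 = 0.5238; (1050−750)/1050 = 0.2857.
Squared: 0.2744; 0.0816.
Sum = 0.356009; P₂ = 0.356009 / 8 = 0.0445.

0.0445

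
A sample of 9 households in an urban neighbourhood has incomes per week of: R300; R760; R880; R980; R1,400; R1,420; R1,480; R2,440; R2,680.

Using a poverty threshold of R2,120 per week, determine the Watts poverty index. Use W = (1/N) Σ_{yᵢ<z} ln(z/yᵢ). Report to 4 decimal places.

Below the line: R300, R760, R880, R980, R1,400, R1,420, R1,480 (q = 7 of N = 9).
Log shortfalls: ln(2120/300) = 1.9554; ln(2120/760) = 1.0259; ln(2120/880) = 0.8792; ln(2120/980) = 0.7716; ln(2120/1400) = 0.4149; ln(2120/1420) = 0.4008; ln(2120/1480) = 0.3594.
W = 5.807187 / 9 = 0.6452.

0.6452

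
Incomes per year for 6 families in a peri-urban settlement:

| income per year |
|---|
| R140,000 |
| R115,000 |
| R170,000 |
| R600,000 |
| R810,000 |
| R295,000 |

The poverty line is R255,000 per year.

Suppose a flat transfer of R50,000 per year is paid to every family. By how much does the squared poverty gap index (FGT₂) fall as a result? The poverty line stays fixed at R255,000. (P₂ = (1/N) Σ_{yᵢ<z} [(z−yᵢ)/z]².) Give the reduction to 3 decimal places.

0.068

Before: below the line — R115,000, R140,000, R170,000; squared poverty gap index (FGT₂) = 0.10265.
After the R50,000 transfer: below the line — R165,000, R190,000, R220,000; squared poverty gap index (FGT₂) = 0.03473.
Reduction = 0.10265 − 0.03473 = 0.068.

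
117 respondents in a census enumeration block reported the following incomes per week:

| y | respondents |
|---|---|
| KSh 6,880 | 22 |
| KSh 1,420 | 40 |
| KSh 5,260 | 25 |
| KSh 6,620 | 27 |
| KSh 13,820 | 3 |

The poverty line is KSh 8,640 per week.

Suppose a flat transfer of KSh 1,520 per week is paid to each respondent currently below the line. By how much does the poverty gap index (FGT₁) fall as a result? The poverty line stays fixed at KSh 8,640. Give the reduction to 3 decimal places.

0.171

Before: below the line — 40×KSh 1,420, 25×KSh 5,260, 27×KSh 6,620, 22×KSh 6,880; poverty gap index (FGT₁) = 0.46154.
After the KSh 1,520 transfer: below the line — 40×KSh 2,940, 25×KSh 6,780, 27×KSh 8,140, 22×KSh 8,400; poverty gap index (FGT₁) = 0.29012.
Reduction = 0.46154 − 0.29012 = 0.171.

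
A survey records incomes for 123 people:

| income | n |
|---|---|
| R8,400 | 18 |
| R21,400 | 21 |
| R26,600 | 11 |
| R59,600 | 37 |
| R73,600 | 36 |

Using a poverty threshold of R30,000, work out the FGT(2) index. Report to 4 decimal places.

0.0910

Below z: 18×R8,400, 21×R21,400, 11×R26,600 (q = 50 of N = 123).
Relative gaps: (30000−8400)/30000 = 0.7200 (×18); (30000−21400)/30000 = 0.2867 (×21); (30000−26600)/30000 = 0.1133 (×11).
Squared: 0.5184 (×18); 0.0822 (×21); 0.0128 (×11).
Sum = 11.198222; P₂ = 11.198222 / 123 = 0.0910.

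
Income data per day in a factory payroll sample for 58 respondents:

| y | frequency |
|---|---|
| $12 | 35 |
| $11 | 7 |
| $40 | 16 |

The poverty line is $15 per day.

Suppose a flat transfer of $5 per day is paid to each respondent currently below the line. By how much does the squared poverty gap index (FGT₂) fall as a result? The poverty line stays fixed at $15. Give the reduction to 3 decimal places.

Before: below the line — 7×$11, 35×$12; squared poverty gap index (FGT₂) = 0.03272.
After the $5 transfer: below the line — none; squared poverty gap index (FGT₂) = 0.00000.
Reduction = 0.03272 − 0.00000 = 0.033.

0.033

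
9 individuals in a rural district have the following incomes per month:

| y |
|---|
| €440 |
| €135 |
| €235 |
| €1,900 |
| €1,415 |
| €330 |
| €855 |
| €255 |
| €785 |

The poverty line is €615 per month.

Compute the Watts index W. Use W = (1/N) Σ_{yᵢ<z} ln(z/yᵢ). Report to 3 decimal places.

0.480

Poor units: €135, €235, €255, €330, €440 (q = 5 of N = 9).
Log gaps: ln(615/135) = 1.5163; ln(615/235) = 0.9620; ln(615/255) = 0.8804; ln(615/330) = 0.6225; ln(615/440) = 0.3348.
W = 4.316120 / 9 = 0.480.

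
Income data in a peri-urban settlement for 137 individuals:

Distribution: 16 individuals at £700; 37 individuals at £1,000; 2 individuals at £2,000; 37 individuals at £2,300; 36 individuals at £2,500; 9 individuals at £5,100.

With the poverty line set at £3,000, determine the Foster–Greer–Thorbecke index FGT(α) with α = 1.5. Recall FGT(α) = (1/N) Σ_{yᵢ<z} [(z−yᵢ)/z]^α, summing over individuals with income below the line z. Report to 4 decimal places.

Below the line: 16×£700, 37×£1,000, 2×£2,000, 37×£2,300, 36×£2,500 (q = 128 of N = 137).
Gap ratios (z−y)/z: (3000−700)/3000 = 0.7667 (×16); (3000−1000)/3000 = 0.6667 (×37); (3000−2000)/3000 = 0.3333 (×2); (3000−2300)/3000 = 0.2333 (×37); (3000−2500)/3000 = 0.1667 (×36).
Raised to α = 1.5: 0.67129 (×16); 0.54433 (×37); 0.19245 (×2); 0.11271 (×37); 0.06804 (×36).
Sum = 37.885568; FGT(1.5) = 37.885568 / 137 = 0.2765.

0.2765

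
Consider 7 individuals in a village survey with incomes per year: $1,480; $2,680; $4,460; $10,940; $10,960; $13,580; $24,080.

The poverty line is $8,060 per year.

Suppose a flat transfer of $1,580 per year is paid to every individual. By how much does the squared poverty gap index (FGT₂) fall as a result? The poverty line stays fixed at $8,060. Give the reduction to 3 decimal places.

0.092

Before: below the line — $1,480, $2,680, $4,460; squared poverty gap index (FGT₂) = 0.18736.
After the $1,580 transfer: below the line — $3,060, $4,260, $6,040; squared poverty gap index (FGT₂) = 0.09570.
Reduction = 0.18736 − 0.09570 = 0.092.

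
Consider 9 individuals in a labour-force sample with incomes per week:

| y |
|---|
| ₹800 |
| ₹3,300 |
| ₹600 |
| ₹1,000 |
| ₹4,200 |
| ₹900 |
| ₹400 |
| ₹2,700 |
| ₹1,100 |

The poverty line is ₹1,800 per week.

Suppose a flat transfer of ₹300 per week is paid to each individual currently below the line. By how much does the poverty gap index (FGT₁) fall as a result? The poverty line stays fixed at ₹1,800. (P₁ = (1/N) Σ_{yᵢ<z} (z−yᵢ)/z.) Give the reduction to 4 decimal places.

Before: below the line — ₹400, ₹600, ₹800, ₹900, ₹1,000, ₹1,100; poverty gap index (FGT₁) = 0.370370.
After the ₹300 transfer: below the line — ₹700, ₹900, ₹1,100, ₹1,200, ₹1,300, ₹1,400; poverty gap index (FGT₁) = 0.259259.
Reduction = 0.370370 − 0.259259 = 0.1111.

0.1111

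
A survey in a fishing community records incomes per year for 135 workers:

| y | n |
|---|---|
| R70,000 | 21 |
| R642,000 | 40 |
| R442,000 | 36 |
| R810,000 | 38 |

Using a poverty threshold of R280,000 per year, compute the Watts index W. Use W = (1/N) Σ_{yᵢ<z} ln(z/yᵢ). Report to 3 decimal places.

0.216

Poor units: 21×R70,000 (q = 21 of N = 135).
Log shortfalls: ln(280000/70000) = 1.3863 (×21).
W = 29.112182 / 135 = 0.216.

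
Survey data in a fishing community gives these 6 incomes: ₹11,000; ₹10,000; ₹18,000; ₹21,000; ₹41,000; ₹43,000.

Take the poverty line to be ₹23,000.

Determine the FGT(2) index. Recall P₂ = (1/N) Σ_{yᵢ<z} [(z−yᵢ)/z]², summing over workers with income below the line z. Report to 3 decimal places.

0.108

Incomes under z: ₹10,000, ₹11,000, ₹18,000, ₹21,000 (q = 4 of N = 6).
Shortfall ratios: (23000−10000)/23000 = 0.5652; (23000−11000)/23000 = 0.5217; (23000−18000)/23000 = 0.2174; (23000−21000)/23000 = 0.0870.
Squared: 0.3195; 0.2722; 0.0473; 0.0076.
Sum = 0.646503; P₂ = 0.646503 / 6 = 0.108.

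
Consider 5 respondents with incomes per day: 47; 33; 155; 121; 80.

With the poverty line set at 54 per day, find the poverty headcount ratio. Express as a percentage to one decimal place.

40.0%

2 of the 5 respondents have income below 54.
H = 2/5 = 40.0%.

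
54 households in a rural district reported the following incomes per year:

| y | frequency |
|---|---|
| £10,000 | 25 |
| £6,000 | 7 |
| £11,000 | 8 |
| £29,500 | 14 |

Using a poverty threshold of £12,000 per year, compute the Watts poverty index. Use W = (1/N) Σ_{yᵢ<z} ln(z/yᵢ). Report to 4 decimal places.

Below z: 7×£6,000, 25×£10,000, 8×£11,000 (q = 40 of N = 54).
Log shortfalls: ln(12000/6000) = 0.6931 (×7); ln(12000/10000) = 0.1823 (×25); ln(12000/11000) = 0.0870 (×8).
W = 10.106160 / 54 = 0.1872.

0.1872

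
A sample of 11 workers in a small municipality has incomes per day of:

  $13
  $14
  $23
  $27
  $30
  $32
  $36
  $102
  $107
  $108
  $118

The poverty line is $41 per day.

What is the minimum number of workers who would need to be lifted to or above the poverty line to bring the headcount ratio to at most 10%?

7 of the 11 workers are poor, so H = 7/11 = 0.636.
A headcount ratio of at most 10% allows at most ⌊0.10 × 11⌋ = 1 poor workers.
So at least 7 − 1 = 6 must be lifted.

6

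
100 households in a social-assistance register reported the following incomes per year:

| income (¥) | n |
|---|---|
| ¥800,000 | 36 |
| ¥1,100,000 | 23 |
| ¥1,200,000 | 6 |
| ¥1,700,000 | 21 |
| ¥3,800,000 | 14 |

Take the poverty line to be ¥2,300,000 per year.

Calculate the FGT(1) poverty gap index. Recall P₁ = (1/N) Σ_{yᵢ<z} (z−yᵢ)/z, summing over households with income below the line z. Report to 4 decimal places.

0.4383

Incomes under z: 36×¥800,000, 23×¥1,100,000, 6×¥1,200,000, 21×¥1,700,000 (q = 86 of N = 100).
Normalized shortfalls: (2300000−800000)/2300000 = 0.6522 (×36); (2300000−1100000)/2300000 = 0.5217 (×23); (2300000−1200000)/2300000 = 0.4783 (×6); (2300000−1700000)/2300000 = 0.2609 (×21).
Sum of shortfalls = 43.826087; P₁ averages over all N: 43.826087 / 100 = 0.4383.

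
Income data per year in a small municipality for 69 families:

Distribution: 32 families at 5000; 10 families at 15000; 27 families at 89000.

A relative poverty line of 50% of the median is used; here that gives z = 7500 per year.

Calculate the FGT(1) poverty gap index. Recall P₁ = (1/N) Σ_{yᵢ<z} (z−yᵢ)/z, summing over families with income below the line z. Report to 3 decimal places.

Below the line: 32×5000 (q = 32 of N = 69).
Shortfall ratios: (7500−5000)/7500 = 0.3333 (×32).
Sum of shortfalls = 10.666667; P₁ averages over all N: 10.666667 / 69 = 0.155.

0.155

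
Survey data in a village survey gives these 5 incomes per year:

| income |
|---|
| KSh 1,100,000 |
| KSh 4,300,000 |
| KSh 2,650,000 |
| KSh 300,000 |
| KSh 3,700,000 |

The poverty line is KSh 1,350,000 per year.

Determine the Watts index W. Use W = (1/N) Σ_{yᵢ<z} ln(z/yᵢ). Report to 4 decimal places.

Below the line: KSh 300,000, KSh 1,100,000 (q = 2 of N = 5).
Log shortfalls: ln(1350000/300000) = 1.5041; ln(1350000/1100000) = 0.2048.
W = 1.708872 / 5 = 0.3418.

0.3418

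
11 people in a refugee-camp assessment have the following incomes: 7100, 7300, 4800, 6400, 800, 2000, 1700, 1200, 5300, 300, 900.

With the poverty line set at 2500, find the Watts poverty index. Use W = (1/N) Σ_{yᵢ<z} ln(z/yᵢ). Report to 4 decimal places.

Incomes under z: 300, 800, 900, 1200, 1700, 2000 (q = 6 of N = 11).
Log gaps: ln(2500/300) = 2.1203; ln(2500/800) = 1.1394; ln(2500/900) = 1.0217; ln(2500/1200) = 0.7340; ln(2500/1700) = 0.3857; ln(2500/2000) = 0.2231.
W = 5.624124 / 11 = 0.5113.

0.5113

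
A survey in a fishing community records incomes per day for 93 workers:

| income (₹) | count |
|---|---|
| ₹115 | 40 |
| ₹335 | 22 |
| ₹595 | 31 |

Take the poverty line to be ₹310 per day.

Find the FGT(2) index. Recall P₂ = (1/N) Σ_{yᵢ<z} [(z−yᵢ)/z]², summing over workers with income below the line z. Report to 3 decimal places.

Incomes under z: 40×₹115 (q = 40 of N = 93).
Normalized shortfalls: (310−115)/310 = 0.6290 (×40).
Squared: 0.3957 (×40).
Sum = 15.827263; P₂ = 15.827263 / 93 = 0.170.

0.170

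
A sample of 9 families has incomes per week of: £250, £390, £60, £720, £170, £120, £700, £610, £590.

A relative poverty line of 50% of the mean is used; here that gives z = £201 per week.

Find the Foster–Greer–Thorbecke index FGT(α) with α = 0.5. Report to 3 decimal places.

0.207

Poor units: £60, £120, £170 (q = 3 of N = 9).
Gap ratios (z−y)/z: (201−60)/201 = 0.7015; (201−120)/201 = 0.4030; (201−170)/201 = 0.1542.
Raised to α = 0.5: 0.83755; 0.63481; 0.39272.
Sum = 1.865082; FGT(0.5) = 1.865082 / 9 = 0.207.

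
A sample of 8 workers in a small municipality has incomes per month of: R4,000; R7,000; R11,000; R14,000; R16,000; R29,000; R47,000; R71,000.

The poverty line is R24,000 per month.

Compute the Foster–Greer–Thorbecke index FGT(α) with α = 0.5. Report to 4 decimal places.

Poor units: R4,000, R7,000, R11,000, R14,000, R16,000 (q = 5 of N = 8).
Normalized shortfalls: (24000−4000)/24000 = 0.8333; (24000−7000)/24000 = 0.7083; (24000−11000)/24000 = 0.5417; (24000−14000)/24000 = 0.4167; (24000−16000)/24000 = 0.3333.
Raised to α = 0.5: 0.91287; 0.84163; 0.73598; 0.64550; 0.57735.
Sum = 3.713324; FGT(0.5) = 3.713324 / 8 = 0.4642.

0.4642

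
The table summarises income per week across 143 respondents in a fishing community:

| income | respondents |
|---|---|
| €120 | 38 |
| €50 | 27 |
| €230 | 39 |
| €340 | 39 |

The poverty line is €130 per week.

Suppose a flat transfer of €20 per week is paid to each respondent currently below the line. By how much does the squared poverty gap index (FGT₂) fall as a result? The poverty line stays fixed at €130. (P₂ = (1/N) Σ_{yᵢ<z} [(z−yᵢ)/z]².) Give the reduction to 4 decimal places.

0.0329

Before: below the line — 27×€50, 38×€120; squared poverty gap index (FGT₂) = 0.073075.
After the €20 transfer: below the line — 27×€70; squared poverty gap index (FGT₂) = 0.040220.
Reduction = 0.073075 − 0.040220 = 0.0329.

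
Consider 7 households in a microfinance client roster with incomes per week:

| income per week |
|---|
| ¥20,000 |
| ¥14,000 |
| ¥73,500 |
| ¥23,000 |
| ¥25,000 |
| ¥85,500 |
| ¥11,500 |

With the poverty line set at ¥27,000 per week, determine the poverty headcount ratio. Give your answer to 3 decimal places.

0.714

5 of the 7 households have income below ¥27,000.
H = 5/7 = 0.714.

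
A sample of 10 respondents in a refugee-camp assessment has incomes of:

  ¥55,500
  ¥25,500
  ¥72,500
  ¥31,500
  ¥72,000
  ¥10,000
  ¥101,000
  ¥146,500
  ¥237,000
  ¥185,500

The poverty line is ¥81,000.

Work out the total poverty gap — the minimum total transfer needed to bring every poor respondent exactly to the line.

Poor units: ¥10,000, ¥25,500, ¥31,500, ¥55,500, ¥72,000, ¥72,500 (q = 6 of N = 10).
Individual gaps: 81000−10000 = 71000; 81000−25500 = 55500; 81000−31500 = 49500; 81000−55500 = 25500; 81000−72000 = 9000; 81000−72500 = 8500.
Aggregate gap = ¥219,000.

¥219,000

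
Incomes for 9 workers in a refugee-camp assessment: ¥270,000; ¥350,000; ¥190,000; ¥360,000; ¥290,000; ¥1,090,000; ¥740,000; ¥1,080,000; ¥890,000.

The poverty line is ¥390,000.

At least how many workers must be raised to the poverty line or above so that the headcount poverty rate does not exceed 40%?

Currently q = 5 of N = 9 are below the line (H = 0.556).
A headcount ratio of at most 40% allows at most ⌊0.40 × 9⌋ = 3 poor workers.
So at least 5 − 3 = 2 must be lifted.

2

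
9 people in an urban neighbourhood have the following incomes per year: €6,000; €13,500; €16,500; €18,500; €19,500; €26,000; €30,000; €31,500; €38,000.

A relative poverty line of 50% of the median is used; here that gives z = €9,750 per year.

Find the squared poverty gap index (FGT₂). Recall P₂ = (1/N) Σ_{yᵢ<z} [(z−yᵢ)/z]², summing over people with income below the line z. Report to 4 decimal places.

0.0164

Incomes under z: €6,000 (q = 1 of N = 9).
Shortfall ratios: (9750−6000)/9750 = 0.3846.
Squared: 0.1479.
Sum = 0.147929; P₂ = 0.147929 / 9 = 0.0164.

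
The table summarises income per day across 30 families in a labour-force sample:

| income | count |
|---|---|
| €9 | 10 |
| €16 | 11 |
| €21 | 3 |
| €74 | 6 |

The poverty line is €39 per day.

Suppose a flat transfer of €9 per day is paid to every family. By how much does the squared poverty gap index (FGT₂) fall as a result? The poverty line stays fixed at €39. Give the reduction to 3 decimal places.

0.197

Before: below the line — 10×€9, 11×€16, 3×€21; squared poverty gap index (FGT₂) = 0.34607.
After the €9 transfer: below the line — 10×€18, 11×€25, 3×€30; squared poverty gap index (FGT₂) = 0.14922.
Reduction = 0.34607 − 0.14922 = 0.197.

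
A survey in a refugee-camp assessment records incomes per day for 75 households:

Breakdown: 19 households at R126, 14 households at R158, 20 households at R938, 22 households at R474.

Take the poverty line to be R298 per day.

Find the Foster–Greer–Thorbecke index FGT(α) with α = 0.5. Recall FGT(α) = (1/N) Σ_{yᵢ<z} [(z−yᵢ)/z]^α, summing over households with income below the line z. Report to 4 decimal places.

0.3204

Poor units: 19×R126, 14×R158 (q = 33 of N = 75).
Shortfall ratios: (298−126)/298 = 0.5772 (×19); (298−158)/298 = 0.4698 (×14).
Raised to α = 0.5: 0.75972 (×19); 0.68542 (×14).
Sum = 24.030625; FGT(0.5) = 24.030625 / 75 = 0.3204.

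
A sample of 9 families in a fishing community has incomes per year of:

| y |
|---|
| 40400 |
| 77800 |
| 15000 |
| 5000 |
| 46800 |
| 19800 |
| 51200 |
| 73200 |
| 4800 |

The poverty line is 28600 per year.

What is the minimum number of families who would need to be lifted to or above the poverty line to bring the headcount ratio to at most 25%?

4 of the 9 families are poor, so H = 4/9 = 0.444.
A headcount ratio of at most 25% allows at most ⌊0.25 × 9⌋ = 2 poor families.
So at least 4 − 2 = 2 must be lifted.

2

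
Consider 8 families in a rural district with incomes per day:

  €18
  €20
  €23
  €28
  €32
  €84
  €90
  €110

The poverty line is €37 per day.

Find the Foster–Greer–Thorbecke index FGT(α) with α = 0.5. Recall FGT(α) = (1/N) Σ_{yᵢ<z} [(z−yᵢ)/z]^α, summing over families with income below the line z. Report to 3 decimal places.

0.359

Below z: €18, €20, €23, €28, €32 (q = 5 of N = 8).
Gap ratios (z−y)/z: (37−18)/37 = 0.5135; (37−20)/37 = 0.4595; (37−23)/37 = 0.3784; (37−28)/37 = 0.2432; (37−32)/37 = 0.1351.
Raised to α = 0.5: 0.71660; 0.67783; 0.61512; 0.49320; 0.36761.
Sum = 2.870362; FGT(0.5) = 2.870362 / 8 = 0.359.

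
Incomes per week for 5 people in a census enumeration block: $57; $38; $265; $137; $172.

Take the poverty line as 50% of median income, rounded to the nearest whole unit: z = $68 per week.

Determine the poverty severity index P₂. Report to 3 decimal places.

Below the line: $38, $57 (q = 2 of N = 5).
Gap ratios (z−y)/z: (68−38)/68 = 0.4412; (68−57)/68 = 0.1618.
Squared: 0.1946; 0.0262.
Sum = 0.220804; P₂ = 0.220804 / 5 = 0.044.

0.044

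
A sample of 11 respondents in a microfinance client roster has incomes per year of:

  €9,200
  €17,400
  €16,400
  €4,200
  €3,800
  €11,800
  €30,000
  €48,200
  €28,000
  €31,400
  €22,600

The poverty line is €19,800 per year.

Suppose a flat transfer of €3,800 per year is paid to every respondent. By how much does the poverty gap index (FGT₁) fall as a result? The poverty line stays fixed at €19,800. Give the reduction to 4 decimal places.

0.0964

Before: below the line — €3,800, €4,200, €9,200, €11,800, €16,400, €17,400; poverty gap index (FGT₁) = 0.257117.
After the €3,800 transfer: below the line — €7,600, €8,000, €13,000, €15,600; poverty gap index (FGT₁) = 0.160698.
Reduction = 0.257117 − 0.160698 = 0.0964.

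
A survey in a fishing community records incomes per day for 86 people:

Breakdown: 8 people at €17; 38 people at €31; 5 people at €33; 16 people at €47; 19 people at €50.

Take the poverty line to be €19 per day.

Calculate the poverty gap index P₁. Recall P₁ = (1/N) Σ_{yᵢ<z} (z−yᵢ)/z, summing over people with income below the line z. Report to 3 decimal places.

0.010

Below the line: 8×€17 (q = 8 of N = 86).
Gap ratios (z−y)/z: (19−17)/19 = 0.1053 (×8).
Σ = 0.842105. Dividing by the full population N = 86 gives P₁ = 0.010.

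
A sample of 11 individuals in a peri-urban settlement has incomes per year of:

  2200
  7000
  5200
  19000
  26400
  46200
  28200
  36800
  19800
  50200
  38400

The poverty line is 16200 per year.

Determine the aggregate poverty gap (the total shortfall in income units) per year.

34200

Below the line: 2200, 5200, 7000 (q = 3 of N = 11).
Individual gaps: 16200−2200 = 14000; 16200−5200 = 11000; 16200−7000 = 9200.
Aggregate gap = 34200.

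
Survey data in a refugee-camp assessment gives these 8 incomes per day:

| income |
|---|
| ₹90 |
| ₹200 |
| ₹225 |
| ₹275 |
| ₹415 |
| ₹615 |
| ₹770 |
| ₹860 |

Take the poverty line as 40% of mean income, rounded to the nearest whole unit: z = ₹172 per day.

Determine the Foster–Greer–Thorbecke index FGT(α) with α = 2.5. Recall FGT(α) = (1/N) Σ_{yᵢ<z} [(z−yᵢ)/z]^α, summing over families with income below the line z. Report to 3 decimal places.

0.020

Below z: ₹90 (q = 1 of N = 8).
Normalized shortfalls: (172−90)/172 = 0.4767.
Raised to α = 2.5: 0.15693.
Sum = 0.156933; FGT(2.5) = 0.156933 / 8 = 0.020.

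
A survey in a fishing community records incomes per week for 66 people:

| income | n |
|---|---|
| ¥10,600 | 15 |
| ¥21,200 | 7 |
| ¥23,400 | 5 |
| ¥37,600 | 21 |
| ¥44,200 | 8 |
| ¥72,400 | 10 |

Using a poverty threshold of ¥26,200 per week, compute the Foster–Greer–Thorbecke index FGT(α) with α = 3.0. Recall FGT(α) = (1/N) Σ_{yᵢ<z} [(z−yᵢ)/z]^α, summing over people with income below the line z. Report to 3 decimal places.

Below z: 15×¥10,600, 7×¥21,200, 5×¥23,400 (q = 27 of N = 66).
Relative gaps: (26200−10600)/26200 = 0.5954 (×15); (26200−21200)/26200 = 0.1908 (×7); (26200−23400)/26200 = 0.1069 (×5).
Raised to α = 3.0: 0.21109 (×15); 0.00695 (×7); 0.00122 (×5).
Sum = 3.221122; FGT(3.0) = 3.221122 / 66 = 0.049.

0.049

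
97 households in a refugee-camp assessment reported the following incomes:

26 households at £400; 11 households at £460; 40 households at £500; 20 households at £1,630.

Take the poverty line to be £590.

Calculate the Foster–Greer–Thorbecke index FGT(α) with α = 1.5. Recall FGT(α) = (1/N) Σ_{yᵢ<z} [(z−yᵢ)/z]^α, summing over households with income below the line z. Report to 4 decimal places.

0.0853

Below z: 26×£400, 11×£460, 40×£500 (q = 77 of N = 97).
Shortfall ratios: (590−400)/590 = 0.3220 (×26); (590−460)/590 = 0.2203 (×11); (590−500)/590 = 0.1525 (×40).
Raised to α = 1.5: 0.18275 (×26); 0.10343 (×11); 0.05958 (×40).
Sum = 8.272269; FGT(1.5) = 8.272269 / 97 = 0.0853.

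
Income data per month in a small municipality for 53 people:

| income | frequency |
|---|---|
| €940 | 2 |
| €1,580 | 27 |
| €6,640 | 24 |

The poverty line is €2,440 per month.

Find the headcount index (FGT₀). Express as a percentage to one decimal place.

29 of the 53 people have income below €2,440.
H = 29/53 = 54.7%.

54.7%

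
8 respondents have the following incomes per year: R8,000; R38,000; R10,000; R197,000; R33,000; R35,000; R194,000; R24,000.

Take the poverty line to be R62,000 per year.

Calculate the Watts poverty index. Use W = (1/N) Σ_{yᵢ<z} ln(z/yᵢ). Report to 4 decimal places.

Poor units: R8,000, R10,000, R24,000, R33,000, R35,000, R38,000 (q = 6 of N = 8).
ln(z/y) terms: ln(62000/8000) = 2.0477; ln(62000/10000) = 1.8245; ln(62000/24000) = 0.9491; ln(62000/33000) = 0.6306; ln(62000/35000) = 0.5718; ln(62000/38000) = 0.4895.
W = 6.513284 / 8 = 0.8142.

0.8142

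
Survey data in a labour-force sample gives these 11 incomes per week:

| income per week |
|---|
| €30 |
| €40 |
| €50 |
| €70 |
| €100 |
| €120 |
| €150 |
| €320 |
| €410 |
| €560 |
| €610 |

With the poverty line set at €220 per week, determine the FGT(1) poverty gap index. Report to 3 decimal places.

Poor units: €30, €40, €50, €70, €100, €120, €150 (q = 7 of N = 11).
Gap ratios (z−y)/z: (220−30)/220 = 0.8636; (220−40)/220 = 0.8182; (220−50)/220 = 0.7727; (220−70)/220 = 0.6818; (220−100)/220 = 0.5455; (220−120)/220 = 0.4545; (220−150)/220 = 0.3182.
Sum of shortfalls = 4.454545; P₁ averages over all N: 4.454545 / 11 = 0.405.

0.405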